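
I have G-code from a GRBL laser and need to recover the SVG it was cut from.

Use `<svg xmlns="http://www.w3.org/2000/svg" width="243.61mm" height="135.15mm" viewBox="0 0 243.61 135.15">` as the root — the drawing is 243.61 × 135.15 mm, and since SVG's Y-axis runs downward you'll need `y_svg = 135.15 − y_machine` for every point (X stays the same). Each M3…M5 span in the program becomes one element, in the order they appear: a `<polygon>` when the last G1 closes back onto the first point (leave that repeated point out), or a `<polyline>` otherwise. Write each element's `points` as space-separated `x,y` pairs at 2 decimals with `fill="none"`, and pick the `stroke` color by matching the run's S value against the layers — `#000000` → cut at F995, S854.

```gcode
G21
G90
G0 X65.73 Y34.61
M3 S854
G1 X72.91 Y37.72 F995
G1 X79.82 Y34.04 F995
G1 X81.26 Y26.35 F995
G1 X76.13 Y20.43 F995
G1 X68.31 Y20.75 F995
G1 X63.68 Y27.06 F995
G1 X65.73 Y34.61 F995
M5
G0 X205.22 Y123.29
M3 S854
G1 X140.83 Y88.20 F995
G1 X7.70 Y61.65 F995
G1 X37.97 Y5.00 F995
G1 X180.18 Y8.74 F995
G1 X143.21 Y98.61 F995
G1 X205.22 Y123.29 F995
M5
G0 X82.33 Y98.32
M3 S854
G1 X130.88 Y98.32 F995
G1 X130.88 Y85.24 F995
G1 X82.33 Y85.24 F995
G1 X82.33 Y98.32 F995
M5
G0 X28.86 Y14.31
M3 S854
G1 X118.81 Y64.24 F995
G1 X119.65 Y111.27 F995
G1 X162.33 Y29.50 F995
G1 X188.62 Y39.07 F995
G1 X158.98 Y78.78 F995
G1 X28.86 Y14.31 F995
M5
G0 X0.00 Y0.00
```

y_svg = 135.15 − y_m. Every run uses S854, so all elements get stroke `#000000` (cut).

[1] closed run; points: 65.73,100.54 72.91,97.43 79.82,101.11 81.26,108.80 76.13,114.72 68.31,114.40 63.68,108.09

[2] closed run; points: 205.22,11.86 140.83,46.95 7.70,73.50 37.97,130.15 180.18,126.41 143.21,36.54

[3] closed run; points: 82.33,36.83 130.88,36.83 130.88,49.91 82.33,49.91

[4] closed run; points: 28.86,120.84 118.81,70.91 119.65,23.88 162.33,105.65 188.62,96.08 158.98,56.37

<svg xmlns="http://www.w3.org/2000/svg" width="243.61mm" height="135.15mm" viewBox="0 0 243.61 135.15">
  <polygon points="65.73,100.54 72.91,97.43 79.82,101.11 81.26,108.80 76.13,114.72 68.31,114.40 63.68,108.09" fill="none" stroke="#000000"/>
  <polygon points="205.22,11.86 140.83,46.95 7.70,73.50 37.97,130.15 180.18,126.41 143.21,36.54" fill="none" stroke="#000000"/>
  <polygon points="82.33,36.83 130.88,36.83 130.88,49.91 82.33,49.91" fill="none" stroke="#000000"/>
  <polygon points="28.86,120.84 118.81,70.91 119.65,23.88 162.33,105.65 188.62,96.08 158.98,56.37" fill="none" stroke="#000000"/>
</svg>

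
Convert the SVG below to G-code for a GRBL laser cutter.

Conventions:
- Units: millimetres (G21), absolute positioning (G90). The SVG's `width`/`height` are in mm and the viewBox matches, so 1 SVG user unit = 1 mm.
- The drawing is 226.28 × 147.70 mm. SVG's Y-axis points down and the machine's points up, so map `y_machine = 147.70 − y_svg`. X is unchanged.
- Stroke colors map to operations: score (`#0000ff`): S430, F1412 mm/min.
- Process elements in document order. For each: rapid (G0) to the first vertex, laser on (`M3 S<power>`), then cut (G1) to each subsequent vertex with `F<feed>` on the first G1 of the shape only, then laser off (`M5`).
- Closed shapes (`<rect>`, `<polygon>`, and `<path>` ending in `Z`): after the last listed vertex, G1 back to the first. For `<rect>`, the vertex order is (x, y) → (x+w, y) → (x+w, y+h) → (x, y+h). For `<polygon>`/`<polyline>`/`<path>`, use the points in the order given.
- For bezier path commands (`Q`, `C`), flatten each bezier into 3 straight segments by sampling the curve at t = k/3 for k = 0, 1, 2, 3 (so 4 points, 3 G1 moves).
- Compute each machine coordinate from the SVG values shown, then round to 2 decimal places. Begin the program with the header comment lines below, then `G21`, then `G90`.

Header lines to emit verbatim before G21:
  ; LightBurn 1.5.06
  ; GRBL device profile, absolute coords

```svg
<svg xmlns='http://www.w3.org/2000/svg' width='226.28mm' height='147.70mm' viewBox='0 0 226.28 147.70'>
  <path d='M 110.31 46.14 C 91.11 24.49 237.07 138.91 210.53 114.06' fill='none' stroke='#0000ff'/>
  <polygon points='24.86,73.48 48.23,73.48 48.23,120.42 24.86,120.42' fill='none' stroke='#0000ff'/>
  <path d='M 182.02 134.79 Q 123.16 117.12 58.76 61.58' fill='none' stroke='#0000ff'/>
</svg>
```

; LightBurn 1.5.06
; GRBL device profile, absolute coords
G21
G90
G0 X110.31 Y101.56
M3 S430
G1 X133.66 Y88.05 F1412
G1 X192.08 Y45.02
G1 X210.53 Y33.64
M5
G0 X24.86 Y74.22
M3 S430
G1 X48.23 Y74.22 F1412
G1 X48.23 Y27.28
G1 X24.86 Y27.28
G1 X24.86 Y74.22
M5
G0 X182.02 Y12.91
M3 S430
G1 X142.16 Y28.90 F1412
G1 X101.08 Y53.30
G1 X58.76 Y86.12
M5

Since the viewBox matches the mm dimensions, user units are millimetres directly. The only transform is the Y-flip y_m = 147.70 − y_svg.

Shape 1 is a cubic bezier drawn with `<path>`. Its stroke #0000ff means score at S430, F1412. After flipping Y the toolpath is (110.31,101.56) → (133.66,88.05) → (192.08,45.02) → (210.53,33.64).

Shape 2 is a rectangle drawn with `<polygon>`. Its stroke #0000ff means score at S430, F1412. After flipping Y the toolpath is (24.86,74.22) → (48.23,74.22) → (48.23,27.28) → (24.86,27.28) → (24.86,74.22), returning to the start.

Shape 3 is a quadratic bezier drawn with `<path>`. Its stroke #0000ff means score at S430, F1412. After flipping Y the toolpath is (182.02,12.91) → (142.16,28.90) → (101.08,53.30) → (58.76,86.12).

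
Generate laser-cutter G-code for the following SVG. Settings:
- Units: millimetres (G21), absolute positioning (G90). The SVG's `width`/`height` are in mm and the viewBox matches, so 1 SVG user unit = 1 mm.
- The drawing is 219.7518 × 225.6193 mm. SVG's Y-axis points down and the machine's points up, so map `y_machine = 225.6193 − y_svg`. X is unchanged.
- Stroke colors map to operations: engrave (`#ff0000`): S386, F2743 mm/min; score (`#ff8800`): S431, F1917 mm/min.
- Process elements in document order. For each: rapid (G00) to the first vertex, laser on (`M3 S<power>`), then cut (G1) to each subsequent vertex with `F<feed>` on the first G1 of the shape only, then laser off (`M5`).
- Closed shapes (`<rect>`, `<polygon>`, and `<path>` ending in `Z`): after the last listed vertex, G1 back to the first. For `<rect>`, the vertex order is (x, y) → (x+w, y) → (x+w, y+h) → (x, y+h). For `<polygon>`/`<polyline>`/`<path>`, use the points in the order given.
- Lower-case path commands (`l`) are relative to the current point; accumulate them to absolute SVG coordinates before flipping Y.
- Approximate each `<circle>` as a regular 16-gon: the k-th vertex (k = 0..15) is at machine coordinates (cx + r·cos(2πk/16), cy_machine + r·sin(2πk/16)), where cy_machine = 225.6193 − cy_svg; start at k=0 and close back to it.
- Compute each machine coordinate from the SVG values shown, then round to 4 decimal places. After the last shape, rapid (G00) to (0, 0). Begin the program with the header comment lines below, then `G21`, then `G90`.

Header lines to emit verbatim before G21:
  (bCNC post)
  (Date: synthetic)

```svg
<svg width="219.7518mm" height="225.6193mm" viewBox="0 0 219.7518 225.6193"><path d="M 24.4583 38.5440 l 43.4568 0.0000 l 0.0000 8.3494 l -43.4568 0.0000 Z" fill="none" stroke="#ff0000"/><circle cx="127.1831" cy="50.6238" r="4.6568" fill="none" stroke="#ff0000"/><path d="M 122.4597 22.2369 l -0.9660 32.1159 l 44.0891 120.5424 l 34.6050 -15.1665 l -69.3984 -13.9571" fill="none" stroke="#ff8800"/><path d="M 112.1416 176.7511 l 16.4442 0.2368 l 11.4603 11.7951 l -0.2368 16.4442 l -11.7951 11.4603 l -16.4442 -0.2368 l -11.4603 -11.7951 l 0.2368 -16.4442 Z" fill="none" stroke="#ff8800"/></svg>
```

1 u = 1 mm; y_m = 225.6193 − y.

[1] `<path>` rectangle, #ff0000→engrave S386 F2743: (24.4583,187.0753) → (67.9151,187.0753) → (67.9151,178.7259) → (24.4583,178.7259) → (24.4583,187.0753) (closed)

[2] `<circle>` circle, #ff0000→engrave S386 F2743: (131.8399,174.9955) → (131.4854,176.7776) → (130.4760,178.2884) → (128.9652,179.2978) → (127.1831,179.6523) → (125.4010,179.2978) → (123.8902,178.2884) → (122.8808,176.7776) → (122.5263,174.9955) → (122.8808,173.2134) → (123.8902,171.7026) → (125.4010,170.6932) → (127.1831,170.3387) → (128.9652,170.6932) → (130.4760,171.7026) → (131.4854,173.2134) → (131.8399,174.9955) (closed)

[3] `<path>` open polyline, #ff8800→score S431 F1917: (122.4597,203.3824) → (121.4937,171.2665) → (165.5828,50.7241) → (200.1878,65.8906) → (130.7894,79.8477)

[4] `<path>` regular polygon, #ff8800→score S431 F1917: (112.1416,48.8682) → (128.5858,48.6314) → (140.0461,36.8363) → (139.8093,20.3921) → (128.0142,8.9318) → (111.5700,9.1686) → (100.1097,20.9637) → (100.3465,37.4079) → (112.1416,48.8682) (closed)

(bCNC post)
(Date: synthetic)
G21
G90
G00 X24.4583 Y187.0753
M3 S386
G1 X67.9151 Y187.0753 F2743
G1 X67.9151 Y178.7259
G1 X24.4583 Y178.7259
G1 X24.4583 Y187.0753
M5
G00 X131.8399 Y174.9955
M3 S386
G1 X131.4854 Y176.7776 F2743
G1 X130.4760 Y178.2884
G1 X128.9652 Y179.2978
G1 X127.1831 Y179.6523
G1 X125.4010 Y179.2978
G1 X123.8902 Y178.2884
G1 X122.8808 Y176.7776
G1 X122.5263 Y174.9955
G1 X122.8808 Y173.2134
G1 X123.8902 Y171.7026
G1 X125.4010 Y170.6932
G1 X127.1831 Y170.3387
G1 X128.9652 Y170.6932
G1 X130.4760 Y171.7026
G1 X131.4854 Y173.2134
G1 X131.8399 Y174.9955
M5
G00 X122.4597 Y203.3824
M3 S431
G1 X121.4937 Y171.2665 F1917
G1 X165.5828 Y50.7241
G1 X200.1878 Y65.8906
G1 X130.7894 Y79.8477
M5
G00 X112.1416 Y48.8682
M3 S431
G1 X128.5858 Y48.6314 F1917
G1 X140.0461 Y36.8363
G1 X139.8093 Y20.3921
G1 X128.0142 Y8.9318
G1 X111.5700 Y9.1686
G1 X100.1097 Y20.9637
G1 X100.3465 Y37.4079
G1 X112.1416 Y48.8682
M5
G00 X0.0000 Y0.0000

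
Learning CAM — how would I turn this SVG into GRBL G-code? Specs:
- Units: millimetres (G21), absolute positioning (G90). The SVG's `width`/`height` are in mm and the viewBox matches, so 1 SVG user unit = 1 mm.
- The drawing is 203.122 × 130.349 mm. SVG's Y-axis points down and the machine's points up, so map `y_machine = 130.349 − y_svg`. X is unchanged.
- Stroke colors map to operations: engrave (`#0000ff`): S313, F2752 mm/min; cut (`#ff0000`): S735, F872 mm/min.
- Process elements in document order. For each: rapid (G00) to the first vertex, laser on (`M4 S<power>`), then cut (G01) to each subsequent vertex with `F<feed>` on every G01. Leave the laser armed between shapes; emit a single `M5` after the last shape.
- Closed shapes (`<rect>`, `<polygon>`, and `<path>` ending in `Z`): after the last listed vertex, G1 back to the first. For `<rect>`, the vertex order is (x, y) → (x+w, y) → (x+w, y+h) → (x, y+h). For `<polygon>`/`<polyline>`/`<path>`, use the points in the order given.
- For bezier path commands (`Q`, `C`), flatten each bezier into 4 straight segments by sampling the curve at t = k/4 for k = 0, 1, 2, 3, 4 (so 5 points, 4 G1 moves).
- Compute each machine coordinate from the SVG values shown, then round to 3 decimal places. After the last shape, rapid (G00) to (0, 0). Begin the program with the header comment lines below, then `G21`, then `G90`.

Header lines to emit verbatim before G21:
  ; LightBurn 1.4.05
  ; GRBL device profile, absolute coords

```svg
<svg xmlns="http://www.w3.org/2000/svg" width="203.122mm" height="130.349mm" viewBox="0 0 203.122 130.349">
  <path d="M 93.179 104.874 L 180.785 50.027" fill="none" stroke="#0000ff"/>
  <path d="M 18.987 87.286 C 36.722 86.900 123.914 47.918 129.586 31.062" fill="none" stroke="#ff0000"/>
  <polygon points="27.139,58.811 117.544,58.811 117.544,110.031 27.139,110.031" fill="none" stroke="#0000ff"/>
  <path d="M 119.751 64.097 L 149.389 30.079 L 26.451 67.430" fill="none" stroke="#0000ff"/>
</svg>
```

; LightBurn 1.4.05
; GRBL device profile, absolute coords
G21
G90
G00 X93.179 Y25.475
M4 S313
G01 X180.785 Y80.322 F2752
G00 X18.987 Y43.063
M4 S735
G01 X42.952 Y49.640 F872
G01 X78.810 Y64.999 F872
G01 X112.406 Y83.445 F872
G01 X129.586 Y99.287 F872
G00 X27.139 Y71.538
M4 S313
G01 X117.544 Y71.538 F2752
G01 X117.544 Y20.318 F2752
G01 X27.139 Y20.318 F2752
G01 X27.139 Y71.538 F2752
G00 X119.751 Y66.252
M4 S313
G01 X149.389 Y100.270 F2752
G01 X26.451 Y62.919 F2752
M5
G00 X0.000 Y0.000

1 u = 1 mm; y_m = 130.349 − y.

[1] `<path>` line segment, #0000ff→engrave S313 F2752: (93.179,25.475) → (180.785,80.322)

[2] `<path>` cubic bezier, #ff0000→cut S735 F872: (18.987,43.063) → (42.952,49.640) → (78.810,64.999) → (112.406,83.445) → (129.586,99.287)

[3] `<polygon>` rectangle, #0000ff→engrave S313 F2752: (27.139,71.538) → (117.544,71.538) → (117.544,20.318) → (27.139,20.318) → (27.139,71.538) (closed)

[4] `<path>` open polyline, #0000ff→engrave S313 F2752: (119.751,66.252) → (149.389,100.270) → (26.451,62.919)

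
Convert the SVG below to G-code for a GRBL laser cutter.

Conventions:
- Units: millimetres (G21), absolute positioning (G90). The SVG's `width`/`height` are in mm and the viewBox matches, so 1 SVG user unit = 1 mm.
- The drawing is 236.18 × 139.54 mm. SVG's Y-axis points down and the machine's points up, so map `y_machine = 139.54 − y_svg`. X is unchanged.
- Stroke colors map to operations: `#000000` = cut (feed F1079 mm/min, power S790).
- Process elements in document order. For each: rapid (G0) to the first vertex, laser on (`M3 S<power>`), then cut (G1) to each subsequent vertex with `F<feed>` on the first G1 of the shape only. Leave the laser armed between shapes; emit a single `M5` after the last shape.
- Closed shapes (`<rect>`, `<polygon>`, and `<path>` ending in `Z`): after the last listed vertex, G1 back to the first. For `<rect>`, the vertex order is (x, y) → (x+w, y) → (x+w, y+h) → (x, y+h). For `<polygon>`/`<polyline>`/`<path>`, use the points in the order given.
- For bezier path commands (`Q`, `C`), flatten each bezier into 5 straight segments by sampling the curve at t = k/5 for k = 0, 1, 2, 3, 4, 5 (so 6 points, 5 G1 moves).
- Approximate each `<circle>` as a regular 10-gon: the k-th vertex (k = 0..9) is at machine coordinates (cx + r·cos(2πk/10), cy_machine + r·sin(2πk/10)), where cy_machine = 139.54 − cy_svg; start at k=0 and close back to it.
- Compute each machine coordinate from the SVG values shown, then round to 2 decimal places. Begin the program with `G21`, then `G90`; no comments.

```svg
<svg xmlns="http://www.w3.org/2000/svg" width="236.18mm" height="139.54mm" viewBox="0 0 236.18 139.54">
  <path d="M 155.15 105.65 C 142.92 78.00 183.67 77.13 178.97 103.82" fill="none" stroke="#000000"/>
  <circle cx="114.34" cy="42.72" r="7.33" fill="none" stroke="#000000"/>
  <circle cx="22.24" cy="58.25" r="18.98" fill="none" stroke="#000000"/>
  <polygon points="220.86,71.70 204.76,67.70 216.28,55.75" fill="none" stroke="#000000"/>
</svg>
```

G21
G90
G0 X155.15 Y33.89
M3 S790
G1 X153.38 Y47.26 F1079
G1 X159.60 Y54.17
G1 X169.09 Y54.57
G1 X177.12 Y48.43
G1 X178.97 Y35.72
G0 X121.67 Y96.82
M3 S790
G1 X120.27 Y101.13 F1079
G1 X116.61 Y103.79
G1 X112.07 Y103.79
G1 X108.41 Y101.13
G1 X107.01 Y96.82
G1 X108.41 Y92.51
G1 X112.07 Y89.85
G1 X116.61 Y89.85
G1 X120.27 Y92.51
G1 X121.67 Y96.82
G0 X41.22 Y81.29
M3 S790
G1 X37.60 Y92.45 F1079
G1 X28.11 Y99.34
G1 X16.37 Y99.34
G1 X6.88 Y92.45
G1 X3.26 Y81.29
G1 X6.88 Y70.13
G1 X16.37 Y63.24
G1 X28.11 Y63.24
G1 X37.60 Y70.13
G1 X41.22 Y81.29
G0 X220.86 Y67.84
M3 S790
G1 X204.76 Y71.84 F1079
G1 X216.28 Y83.79
G1 X220.86 Y67.84
M5

1 u = 1 mm; y_m = 139.54 − y.

[1] `<path>` cubic bezier, #000000→cut S790 F1079: (155.15,33.89) → (153.38,47.26) → (159.60,54.17) → (169.09,54.57) → (177.12,48.43) → (178.97,35.72)

[2] `<circle>` circle, #000000→cut S790 F1079: (121.67,96.82) → (120.27,101.13) → (116.61,103.79) → (112.07,103.79) → (108.41,101.13) → (107.01,96.82) → (108.41,92.51) → (112.07,89.85) → (116.61,89.85) → (120.27,92.51) → (121.67,96.82) (closed)

[3] `<circle>` circle, #000000→cut S790 F1079: (41.22,81.29) → (37.60,92.45) → (28.11,99.34) → (16.37,99.34) → (6.88,92.45) → (3.26,81.29) → (6.88,70.13) → (16.37,63.24) → (28.11,63.24) → (37.60,70.13) → (41.22,81.29) (closed)

[4] `<polygon>` regular polygon, #000000→cut S790 F1079: (220.86,67.84) → (204.76,71.84) → (216.28,83.79) → (220.86,67.84) (closed)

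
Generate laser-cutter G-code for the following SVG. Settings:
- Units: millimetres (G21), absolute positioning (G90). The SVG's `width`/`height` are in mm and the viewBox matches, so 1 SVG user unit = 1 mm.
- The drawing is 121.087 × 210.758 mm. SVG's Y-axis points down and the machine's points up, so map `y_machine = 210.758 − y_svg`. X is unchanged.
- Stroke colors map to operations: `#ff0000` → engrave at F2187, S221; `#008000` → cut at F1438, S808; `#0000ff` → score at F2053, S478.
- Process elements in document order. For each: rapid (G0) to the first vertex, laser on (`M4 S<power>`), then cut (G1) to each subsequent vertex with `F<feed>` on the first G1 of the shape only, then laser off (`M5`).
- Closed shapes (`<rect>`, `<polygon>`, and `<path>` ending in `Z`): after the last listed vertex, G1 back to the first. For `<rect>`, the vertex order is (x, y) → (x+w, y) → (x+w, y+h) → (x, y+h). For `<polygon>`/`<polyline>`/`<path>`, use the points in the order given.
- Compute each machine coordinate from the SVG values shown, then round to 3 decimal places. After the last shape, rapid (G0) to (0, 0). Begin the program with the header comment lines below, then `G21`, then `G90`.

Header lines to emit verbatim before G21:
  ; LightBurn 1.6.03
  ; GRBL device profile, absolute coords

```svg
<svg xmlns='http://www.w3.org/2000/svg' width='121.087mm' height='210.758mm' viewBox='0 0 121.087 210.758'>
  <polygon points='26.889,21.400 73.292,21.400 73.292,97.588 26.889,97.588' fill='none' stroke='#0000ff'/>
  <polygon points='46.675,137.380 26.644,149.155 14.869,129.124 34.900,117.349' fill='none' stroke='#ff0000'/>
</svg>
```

1 u = 1 mm; y_m = 210.758 − y.

[1] `<polygon>` rectangle, #0000ff→score S478 F2053: (26.889,189.358) → (73.292,189.358) → (73.292,113.170) → (26.889,113.170) → (26.889,189.358) (closed)

[2] `<polygon>` regular polygon, #ff0000→engrave S221 F2187: (46.675,73.378) → (26.644,61.603) → (14.869,81.634) → (34.900,93.409) → (46.675,73.378) (closed)

; LightBurn 1.6.03
; GRBL device profile, absolute coords
G21
G90
G0 X26.889 Y189.358
M4 S478
G1 X73.292 Y189.358 F2053
G1 X73.292 Y113.170
G1 X26.889 Y113.170
G1 X26.889 Y189.358
M5
G0 X46.675 Y73.378
M4 S221
G1 X26.644 Y61.603 F2187
G1 X14.869 Y81.634
G1 X34.900 Y93.409
G1 X46.675 Y73.378
M5
G0 X0.000 Y0.000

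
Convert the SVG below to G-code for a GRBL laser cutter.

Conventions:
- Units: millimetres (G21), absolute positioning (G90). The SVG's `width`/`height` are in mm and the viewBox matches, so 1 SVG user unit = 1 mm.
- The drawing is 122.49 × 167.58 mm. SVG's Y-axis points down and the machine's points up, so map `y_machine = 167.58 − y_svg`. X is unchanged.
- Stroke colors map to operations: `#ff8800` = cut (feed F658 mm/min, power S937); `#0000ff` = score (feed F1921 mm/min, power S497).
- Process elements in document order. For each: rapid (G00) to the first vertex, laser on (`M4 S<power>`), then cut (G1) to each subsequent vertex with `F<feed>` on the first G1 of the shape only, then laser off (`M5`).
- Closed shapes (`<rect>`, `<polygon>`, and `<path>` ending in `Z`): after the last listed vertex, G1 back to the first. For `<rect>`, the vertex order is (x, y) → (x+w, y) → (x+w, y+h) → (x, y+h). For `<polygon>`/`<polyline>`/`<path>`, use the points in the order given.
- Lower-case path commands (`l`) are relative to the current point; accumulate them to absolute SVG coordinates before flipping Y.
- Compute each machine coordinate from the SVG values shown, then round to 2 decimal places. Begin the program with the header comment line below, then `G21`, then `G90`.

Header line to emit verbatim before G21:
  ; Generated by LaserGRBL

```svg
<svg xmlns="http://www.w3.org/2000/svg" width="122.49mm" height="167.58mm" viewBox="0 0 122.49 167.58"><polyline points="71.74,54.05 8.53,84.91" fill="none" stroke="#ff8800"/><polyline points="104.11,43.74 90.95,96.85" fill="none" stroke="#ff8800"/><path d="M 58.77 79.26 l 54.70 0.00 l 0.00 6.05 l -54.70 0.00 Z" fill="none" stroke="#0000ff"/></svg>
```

; Generated by LaserGRBL
G21
G90
G00 X71.74 Y113.53
M4 S937
G1 X8.53 Y82.67 F658
M5
G00 X104.11 Y123.84
M4 S937
G1 X90.95 Y70.73 F658
M5
G00 X58.77 Y88.32
M4 S497
G1 X113.47 Y88.32 F1921
G1 X113.47 Y82.27
G1 X58.77 Y82.27
G1 X58.77 Y88.32
M5

viewBox `0 0 122.49 167.58` with mm width/height → 1 unit = 1 mm. Flip: y_m = 167.58 − y_svg.

**Shape 1** — `<polyline>` line segment, stroke `#ff8800` → cut (S937, F658). Machine vertices: (71.74,113.53) → (8.53,82.67). Open path.

**Shape 2** — `<polyline>` line segment, stroke `#ff8800` → cut (S937, F658). Machine vertices: (104.11,123.84) → (90.95,70.73). Open path.

**Shape 3** — `<path>` rectangle, stroke `#0000ff` → score (S497, F1921). Machine vertices: (58.77,88.32) → (113.47,88.32) → (113.47,82.27) → (58.77,82.27) → (58.77,88.32). Closed: final G1 returns to the first vertex.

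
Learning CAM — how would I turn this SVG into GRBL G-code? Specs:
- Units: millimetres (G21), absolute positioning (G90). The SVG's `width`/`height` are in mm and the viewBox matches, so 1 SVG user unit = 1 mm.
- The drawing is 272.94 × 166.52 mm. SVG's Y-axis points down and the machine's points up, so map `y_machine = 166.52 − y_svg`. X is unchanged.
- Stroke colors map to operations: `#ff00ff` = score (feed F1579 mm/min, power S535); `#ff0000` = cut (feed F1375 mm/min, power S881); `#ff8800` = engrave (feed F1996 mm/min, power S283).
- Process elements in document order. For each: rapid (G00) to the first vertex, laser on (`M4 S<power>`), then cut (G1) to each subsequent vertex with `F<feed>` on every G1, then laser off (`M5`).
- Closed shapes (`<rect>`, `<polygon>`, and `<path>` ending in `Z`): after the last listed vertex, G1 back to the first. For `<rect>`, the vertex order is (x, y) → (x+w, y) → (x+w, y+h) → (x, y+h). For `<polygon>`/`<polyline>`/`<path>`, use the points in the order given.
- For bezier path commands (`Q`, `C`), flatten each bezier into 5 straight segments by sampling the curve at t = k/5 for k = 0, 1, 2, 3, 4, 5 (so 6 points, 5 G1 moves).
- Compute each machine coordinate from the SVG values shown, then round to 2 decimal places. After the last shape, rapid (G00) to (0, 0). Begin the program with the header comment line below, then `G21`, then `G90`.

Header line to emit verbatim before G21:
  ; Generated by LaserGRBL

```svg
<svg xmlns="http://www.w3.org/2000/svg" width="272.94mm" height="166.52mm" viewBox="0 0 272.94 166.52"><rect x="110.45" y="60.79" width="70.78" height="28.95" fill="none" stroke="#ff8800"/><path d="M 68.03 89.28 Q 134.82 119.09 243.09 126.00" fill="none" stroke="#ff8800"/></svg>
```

; Generated by LaserGRBL
G21
G90
G00 X110.45 Y105.73
M4 S283
G1 X181.23 Y105.73 F1996
G1 X181.23 Y76.78 F1996
G1 X110.45 Y76.78 F1996
G1 X110.45 Y105.73 F1996
M5
G00 X68.03 Y77.24
M4 S283
G1 X96.41 Y66.23 F1996
G1 X128.10 Y57.06 F1996
G1 X163.11 Y49.71 F1996
G1 X201.44 Y44.20 F1996
G1 X243.09 Y40.52 F1996
M5
G00 X0.00 Y0.00

Since the viewBox matches the mm dimensions, user units are millimetres directly. The only transform is the Y-flip y_m = 166.52 − y_svg.

Shape 1 is a rectangle drawn with `<rect>`. Its stroke #ff8800 means engrave at S283, F1996. After flipping Y the toolpath is (110.45,105.73) → (181.23,105.73) → (181.23,76.78) → (110.45,76.78) → (110.45,105.73), returning to the start.

Shape 2 is a quadratic bezier drawn with `<path>`. Its stroke #ff8800 means engrave at S283, F1996. After flipping Y the toolpath is (68.03,77.24) → (96.41,66.23) → (128.10,57.06) → (163.11,49.71) → (201.44,44.20) → (243.09,40.52).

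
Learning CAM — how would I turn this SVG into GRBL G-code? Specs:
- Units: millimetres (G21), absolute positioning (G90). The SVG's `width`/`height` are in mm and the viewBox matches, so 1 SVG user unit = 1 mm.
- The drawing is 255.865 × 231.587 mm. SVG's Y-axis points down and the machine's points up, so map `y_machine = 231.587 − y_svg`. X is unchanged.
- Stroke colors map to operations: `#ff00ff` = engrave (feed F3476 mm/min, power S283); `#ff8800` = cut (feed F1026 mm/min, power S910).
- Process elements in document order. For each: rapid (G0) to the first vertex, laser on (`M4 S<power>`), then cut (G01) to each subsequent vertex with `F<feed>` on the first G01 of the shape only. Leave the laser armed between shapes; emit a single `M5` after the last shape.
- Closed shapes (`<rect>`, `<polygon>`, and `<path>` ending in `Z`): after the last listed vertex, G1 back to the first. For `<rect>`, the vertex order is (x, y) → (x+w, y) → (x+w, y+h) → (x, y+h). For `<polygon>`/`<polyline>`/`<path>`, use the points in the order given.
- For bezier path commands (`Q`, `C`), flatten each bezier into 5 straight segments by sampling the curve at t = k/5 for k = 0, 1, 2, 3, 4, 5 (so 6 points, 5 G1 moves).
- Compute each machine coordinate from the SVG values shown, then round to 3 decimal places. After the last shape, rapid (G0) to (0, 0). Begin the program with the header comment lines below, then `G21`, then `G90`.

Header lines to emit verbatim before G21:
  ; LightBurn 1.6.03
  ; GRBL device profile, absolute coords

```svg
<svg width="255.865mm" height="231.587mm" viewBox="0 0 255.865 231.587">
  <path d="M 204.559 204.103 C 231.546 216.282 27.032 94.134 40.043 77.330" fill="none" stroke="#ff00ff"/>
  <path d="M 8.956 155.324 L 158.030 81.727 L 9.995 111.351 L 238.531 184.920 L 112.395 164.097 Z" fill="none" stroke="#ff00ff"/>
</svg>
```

; LightBurn 1.6.03
; GRBL device profile, absolute coords
G21
G90
G0 X204.559 Y27.484
M4 S283
G01 X196.563 Y34.378 F3476
G01 X154.561 Y62.007
G01 X100.104 Y98.866
G01 X54.747 Y133.451
G01 X40.043 Y154.257
G0 X8.956 Y76.263
M4 S283
G01 X158.030 Y149.860 F3476
G01 X9.995 Y120.236
G01 X238.531 Y46.667
G01 X112.395 Y67.490
G01 X8.956 Y76.263
M5
G0 X0.000 Y0.000

viewBox `0 0 255.865 231.587` with mm width/height → 1 unit = 1 mm. Flip: y_m = 231.587 − y_svg.

**Shape 1** — `<path>` cubic bezier, stroke `#ff00ff` → engrave (S283, F3476). Control points (SVG): P0=(204.559,204.103), P1=(231.546,216.282), P2=(27.032,94.134), P3=(40.043,77.330); sampled at t=k/5. Machine vertices: (204.559,27.484) → (196.563,34.378) → (154.561,62.007) → (100.104,98.866) → (54.747,133.451) → (40.043,154.257). Open path.

**Shape 2** — `<path>` closed polygon, stroke `#ff00ff` → engrave (S283, F3476). Machine vertices: (8.956,76.263) → (158.030,149.860) → (9.995,120.236) → (238.531,46.667) → (112.395,67.490) → (8.956,76.263). Closed: final G1 returns to the first vertex.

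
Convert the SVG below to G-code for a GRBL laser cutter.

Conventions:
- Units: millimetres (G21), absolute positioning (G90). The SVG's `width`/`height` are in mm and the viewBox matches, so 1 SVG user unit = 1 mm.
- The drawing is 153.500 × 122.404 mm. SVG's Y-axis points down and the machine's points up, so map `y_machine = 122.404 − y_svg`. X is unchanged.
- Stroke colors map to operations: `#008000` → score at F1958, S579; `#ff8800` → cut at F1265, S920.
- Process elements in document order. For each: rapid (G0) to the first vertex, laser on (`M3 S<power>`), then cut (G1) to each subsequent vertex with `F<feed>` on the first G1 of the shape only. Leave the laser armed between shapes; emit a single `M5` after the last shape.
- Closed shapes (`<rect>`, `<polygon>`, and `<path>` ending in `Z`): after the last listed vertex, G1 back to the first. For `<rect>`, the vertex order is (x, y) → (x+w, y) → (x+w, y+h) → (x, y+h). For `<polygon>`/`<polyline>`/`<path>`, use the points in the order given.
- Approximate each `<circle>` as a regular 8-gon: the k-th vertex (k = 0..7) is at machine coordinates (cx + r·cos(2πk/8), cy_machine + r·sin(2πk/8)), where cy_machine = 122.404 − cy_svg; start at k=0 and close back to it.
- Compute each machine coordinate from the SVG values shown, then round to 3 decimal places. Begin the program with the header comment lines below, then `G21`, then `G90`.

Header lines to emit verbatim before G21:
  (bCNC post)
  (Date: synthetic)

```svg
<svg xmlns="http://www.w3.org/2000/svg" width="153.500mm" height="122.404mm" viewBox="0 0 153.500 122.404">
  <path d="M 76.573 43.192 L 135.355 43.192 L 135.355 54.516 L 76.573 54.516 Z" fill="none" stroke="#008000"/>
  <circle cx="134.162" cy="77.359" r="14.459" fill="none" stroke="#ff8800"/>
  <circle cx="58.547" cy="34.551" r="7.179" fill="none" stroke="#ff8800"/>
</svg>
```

(bCNC post)
(Date: synthetic)
G21
G90
G0 X76.573 Y79.212
M3 S579
G1 X135.355 Y79.212 F1958
G1 X135.355 Y67.888
G1 X76.573 Y67.888
G1 X76.573 Y79.212
G0 X148.621 Y45.045
M3 S920
G1 X144.386 Y55.269 F1265
G1 X134.162 Y59.504
G1 X123.938 Y55.269
G1 X119.703 Y45.045
G1 X123.938 Y34.821
G1 X134.162 Y30.586
G1 X144.386 Y34.821
G1 X148.621 Y45.045
G0 X65.726 Y87.853
M3 S920
G1 X63.623 Y92.929 F1265
G1 X58.547 Y95.032
G1 X53.471 Y92.929
G1 X51.368 Y87.853
G1 X53.471 Y82.777
G1 X58.547 Y80.674
G1 X63.623 Y82.777
G1 X65.726 Y87.853
M5

viewBox `0 0 153.500 122.404` with mm width/height → 1 unit = 1 mm. Flip: y_m = 122.404 − y_svg.

**Shape 1** — `<path>` rectangle, stroke `#008000` → score (S579, F1958). Machine vertices: (76.573,79.212) → (135.355,79.212) → (135.355,67.888) → (76.573,67.888) → (76.573,79.212). Closed: final G1 returns to the first vertex.

**Shape 2** — `<circle>` circle, stroke `#ff8800` → cut (S920, F1265). Machine vertices: (148.621,45.045) → (144.386,55.269) → (134.162,59.504) → (123.938,55.269) → (119.703,45.045) → (123.938,34.821) → (134.162,30.586) → (144.386,34.821) → (148.621,45.045). Closed: final G1 returns to the first vertex.

**Shape 3** — `<circle>` circle, stroke `#ff8800` → cut (S920, F1265). Machine vertices: (65.726,87.853) → (63.623,92.929) → (58.547,95.032) → (53.471,92.929) → (51.368,87.853) → (53.471,82.777) → (58.547,80.674) → (63.623,82.777) → (65.726,87.853). Closed: final G1 returns to the first vertex.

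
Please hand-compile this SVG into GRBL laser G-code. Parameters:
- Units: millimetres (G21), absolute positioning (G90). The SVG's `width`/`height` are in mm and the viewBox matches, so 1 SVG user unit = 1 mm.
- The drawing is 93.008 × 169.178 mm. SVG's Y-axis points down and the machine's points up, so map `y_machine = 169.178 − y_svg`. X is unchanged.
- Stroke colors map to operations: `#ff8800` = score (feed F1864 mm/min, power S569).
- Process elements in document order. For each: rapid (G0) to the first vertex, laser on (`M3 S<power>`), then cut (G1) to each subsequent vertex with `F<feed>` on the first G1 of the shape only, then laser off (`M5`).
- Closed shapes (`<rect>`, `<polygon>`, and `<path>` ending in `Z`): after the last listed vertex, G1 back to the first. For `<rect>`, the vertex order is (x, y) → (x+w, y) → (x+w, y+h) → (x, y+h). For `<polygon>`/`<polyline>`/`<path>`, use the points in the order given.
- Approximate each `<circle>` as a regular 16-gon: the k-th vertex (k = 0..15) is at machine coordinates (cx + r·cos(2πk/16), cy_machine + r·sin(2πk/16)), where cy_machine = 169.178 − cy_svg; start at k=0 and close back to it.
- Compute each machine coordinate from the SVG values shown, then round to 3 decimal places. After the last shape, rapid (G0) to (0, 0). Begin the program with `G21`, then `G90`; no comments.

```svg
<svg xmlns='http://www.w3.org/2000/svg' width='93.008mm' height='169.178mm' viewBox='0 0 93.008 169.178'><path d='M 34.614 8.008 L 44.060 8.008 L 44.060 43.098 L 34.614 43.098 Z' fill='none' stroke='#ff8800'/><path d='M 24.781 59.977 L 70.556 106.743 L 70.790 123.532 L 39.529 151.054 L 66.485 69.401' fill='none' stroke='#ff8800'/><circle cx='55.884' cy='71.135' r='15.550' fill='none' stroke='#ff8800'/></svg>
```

G21
G90
G0 X34.614 Y161.170
M3 S569
G1 X44.060 Y161.170 F1864
G1 X44.060 Y126.080
G1 X34.614 Y126.080
G1 X34.614 Y161.170
M5
G0 X24.781 Y109.201
M3 S569
G1 X70.556 Y62.435 F1864
G1 X70.790 Y45.646
G1 X39.529 Y18.124
G1 X66.485 Y99.777
M5
G0 X71.434 Y98.043
M3 S569
G1 X70.250 Y103.994 F1864
G1 X66.880 Y109.039
G1 X61.835 Y112.409
G1 X55.884 Y113.593
G1 X49.933 Y112.409
G1 X44.888 Y109.039
G1 X41.518 Y103.994
G1 X40.334 Y98.043
G1 X41.518 Y92.092
G1 X44.888 Y87.047
G1 X49.933 Y83.677
G1 X55.884 Y82.493
G1 X61.835 Y83.677
G1 X66.880 Y87.047
G1 X70.250 Y92.092
G1 X71.434 Y98.043
M5
G0 X0.000 Y0.000

1 u = 1 mm; y_m = 169.178 − y.

[1] `<path>` rectangle, #ff8800→score S569 F1864: (34.614,161.170) → (44.060,161.170) → (44.060,126.080) → (34.614,126.080) → (34.614,161.170) (closed)

[2] `<path>` open polyline, #ff8800→score S569 F1864: (24.781,109.201) → (70.556,62.435) → (70.790,45.646) → (39.529,18.124) → (66.485,99.777)

[3] `<circle>` circle, #ff8800→score S569 F1864: (71.434,98.043) → (70.250,103.994) → (66.880,109.039) → (61.835,112.409) → (55.884,113.593) → (49.933,112.409) → (44.888,109.039) → (41.518,103.994) → (40.334,98.043) → (41.518,92.092) → (44.888,87.047) → (49.933,83.677) → (55.884,82.493) → (61.835,83.677) → (66.880,87.047) → (70.250,92.092) → (71.434,98.043) (closed)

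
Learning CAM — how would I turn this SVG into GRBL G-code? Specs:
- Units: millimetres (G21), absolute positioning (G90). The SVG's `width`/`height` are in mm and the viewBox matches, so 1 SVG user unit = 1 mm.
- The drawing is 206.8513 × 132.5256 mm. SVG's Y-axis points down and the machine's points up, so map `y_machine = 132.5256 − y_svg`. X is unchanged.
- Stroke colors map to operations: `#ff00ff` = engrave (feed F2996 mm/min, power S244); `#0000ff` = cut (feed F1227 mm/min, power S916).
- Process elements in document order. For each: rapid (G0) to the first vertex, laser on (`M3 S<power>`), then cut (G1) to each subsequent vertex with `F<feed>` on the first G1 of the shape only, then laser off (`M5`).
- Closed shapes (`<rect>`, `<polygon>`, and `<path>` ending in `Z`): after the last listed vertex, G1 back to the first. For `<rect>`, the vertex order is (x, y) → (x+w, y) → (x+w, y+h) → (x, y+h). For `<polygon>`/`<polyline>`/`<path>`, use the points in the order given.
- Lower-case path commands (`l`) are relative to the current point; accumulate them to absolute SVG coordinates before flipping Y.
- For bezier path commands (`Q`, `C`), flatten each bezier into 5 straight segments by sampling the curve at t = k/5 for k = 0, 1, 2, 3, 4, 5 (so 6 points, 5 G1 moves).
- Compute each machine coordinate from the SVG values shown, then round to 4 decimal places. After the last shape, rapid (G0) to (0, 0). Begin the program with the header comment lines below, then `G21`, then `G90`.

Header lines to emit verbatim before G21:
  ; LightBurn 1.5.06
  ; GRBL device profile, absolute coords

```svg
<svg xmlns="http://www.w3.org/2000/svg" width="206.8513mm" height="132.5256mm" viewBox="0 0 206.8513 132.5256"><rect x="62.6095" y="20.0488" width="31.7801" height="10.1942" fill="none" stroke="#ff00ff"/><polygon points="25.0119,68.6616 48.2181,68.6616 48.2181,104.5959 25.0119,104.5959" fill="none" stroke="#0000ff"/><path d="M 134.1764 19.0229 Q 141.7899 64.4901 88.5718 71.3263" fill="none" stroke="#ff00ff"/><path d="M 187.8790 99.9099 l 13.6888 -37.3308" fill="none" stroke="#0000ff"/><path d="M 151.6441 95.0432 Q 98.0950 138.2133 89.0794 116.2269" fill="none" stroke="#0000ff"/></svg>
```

viewBox `0 0 206.8513 132.5256` with mm width/height → 1 unit = 1 mm. Flip: y_m = 132.5256 − y_svg.

**Shape 1** — `<rect>` rectangle, stroke `#ff00ff` → engrave (S244, F2996). Machine vertices: (62.6095,112.4768) → (94.3896,112.4768) → (94.3896,102.2826) → (62.6095,102.2826) → (62.6095,112.4768). Closed: final G1 returns to the first vertex.

**Shape 2** — `<polygon>` rectangle, stroke `#0000ff` → cut (S916, F1227). Machine vertices: (25.0119,63.8640) → (48.2181,63.8640) → (48.2181,27.9297) → (25.0119,27.9297) → (25.0119,63.8640). Closed: final G1 returns to the first vertex.

**Shape 3** — `<path>` quadratic bezier, stroke `#ff00ff` → engrave (S244, F2996). Control points (SVG): P0=(134.1764,19.0229), P1=(141.7899,64.4901), P2=(88.5718,71.3263); sampled at t=k/5. Machine vertices: (134.1764,113.5027) → (134.7885,96.8611) → (130.5341,83.3099) → (121.4132,72.8492) → (107.4258,65.4790) → (88.5718,61.1993). Open path.

**Shape 4** — `<path>` line segment, stroke `#0000ff` → cut (S916, F1227). Machine vertices: (187.8790,32.6157) → (201.5678,69.9465). Open path.

**Shape 5** — `<path>` quadratic bezier, stroke `#0000ff` → cut (S916, F1227). Control points (SVG): P0=(151.6441,95.0432), P1=(98.0950,138.2133), P2=(89.0794,116.2269); sampled at t=k/5. Machine vertices: (151.6441,37.4824) → (132.0058,22.8206) → (115.9302,13.3714) → (103.4172,9.1346) → (94.4670,10.1104) → (89.0794,16.2987). Open path.

; LightBurn 1.5.06
; GRBL device profile, absolute coords
G21
G90
G0 X62.6095 Y112.4768
M3 S244
G1 X94.3896 Y112.4768 F2996
G1 X94.3896 Y102.2826
G1 X62.6095 Y102.2826
G1 X62.6095 Y112.4768
M5
G0 X25.0119 Y63.8640
M3 S916
G1 X48.2181 Y63.8640 F1227
G1 X48.2181 Y27.9297
G1 X25.0119 Y27.9297
G1 X25.0119 Y63.8640
M5
G0 X134.1764 Y113.5027
M3 S244
G1 X134.7885 Y96.8611 F2996
G1 X130.5341 Y83.3099
G1 X121.4132 Y72.8492
G1 X107.4258 Y65.4790
G1 X88.5718 Y61.1993
M5
G0 X187.8790 Y32.6157
M3 S916
G1 X201.5678 Y69.9465 F1227
M5
G0 X151.6441 Y37.4824
M3 S916
G1 X132.0058 Y22.8206 F1227
G1 X115.9302 Y13.3714
G1 X103.4172 Y9.1346
G1 X94.4670 Y10.1104
G1 X89.0794 Y16.2987
M5
G0 X0.0000 Y0.0000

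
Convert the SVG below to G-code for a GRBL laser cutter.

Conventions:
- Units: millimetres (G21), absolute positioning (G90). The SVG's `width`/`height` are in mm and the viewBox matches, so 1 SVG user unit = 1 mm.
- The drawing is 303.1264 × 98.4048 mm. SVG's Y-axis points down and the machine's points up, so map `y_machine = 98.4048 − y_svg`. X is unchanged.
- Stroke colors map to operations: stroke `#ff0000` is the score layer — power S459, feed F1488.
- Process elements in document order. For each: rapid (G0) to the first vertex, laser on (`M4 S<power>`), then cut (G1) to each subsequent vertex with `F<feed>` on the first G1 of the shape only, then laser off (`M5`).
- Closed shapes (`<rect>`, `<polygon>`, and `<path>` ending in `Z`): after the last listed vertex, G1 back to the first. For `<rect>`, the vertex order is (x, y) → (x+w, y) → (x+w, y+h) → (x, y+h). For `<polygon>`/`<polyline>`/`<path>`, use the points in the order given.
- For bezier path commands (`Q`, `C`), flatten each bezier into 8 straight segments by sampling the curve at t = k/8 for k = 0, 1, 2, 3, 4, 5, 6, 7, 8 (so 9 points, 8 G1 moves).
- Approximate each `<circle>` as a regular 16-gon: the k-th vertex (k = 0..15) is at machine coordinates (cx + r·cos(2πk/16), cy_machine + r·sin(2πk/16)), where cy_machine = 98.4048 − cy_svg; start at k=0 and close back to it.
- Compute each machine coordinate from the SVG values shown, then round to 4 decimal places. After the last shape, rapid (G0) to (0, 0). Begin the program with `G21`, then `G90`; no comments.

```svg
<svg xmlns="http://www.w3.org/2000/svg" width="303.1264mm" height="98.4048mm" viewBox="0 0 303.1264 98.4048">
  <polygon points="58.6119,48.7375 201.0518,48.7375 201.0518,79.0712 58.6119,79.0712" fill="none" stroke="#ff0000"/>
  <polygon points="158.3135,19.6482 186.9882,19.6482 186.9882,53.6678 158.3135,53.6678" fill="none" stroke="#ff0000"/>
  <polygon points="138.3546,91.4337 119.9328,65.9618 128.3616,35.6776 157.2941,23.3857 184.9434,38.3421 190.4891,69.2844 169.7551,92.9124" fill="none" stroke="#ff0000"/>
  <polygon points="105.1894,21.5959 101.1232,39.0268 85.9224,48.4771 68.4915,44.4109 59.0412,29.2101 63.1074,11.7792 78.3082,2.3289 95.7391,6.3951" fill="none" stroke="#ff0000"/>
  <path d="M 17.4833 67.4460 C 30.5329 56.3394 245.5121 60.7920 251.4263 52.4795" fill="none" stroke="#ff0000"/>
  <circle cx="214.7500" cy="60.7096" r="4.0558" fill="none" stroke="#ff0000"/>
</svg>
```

G21
G90
G0 X58.6119 Y49.6673
M4 S459
G1 X201.0518 Y49.6673 F1488
G1 X201.0518 Y19.3336
G1 X58.6119 Y19.3336
G1 X58.6119 Y49.6673
M5
G0 X158.3135 Y78.7566
M4 S459
G1 X186.9882 Y78.7566 F1488
G1 X186.9882 Y44.7370
G1 X158.3135 Y44.7370
G1 X158.3135 Y78.7566
M5
G0 X138.3546 Y6.9711
M4 S459
G1 X119.9328 Y32.4430 F1488
G1 X128.3616 Y62.7272
G1 X157.2941 Y75.0191
G1 X184.9434 Y60.0627
G1 X190.4891 Y29.1204
G1 X169.7551 Y5.4924
G1 X138.3546 Y6.9711
M5
G0 X105.1894 Y76.8089
M4 S459
G1 X101.1232 Y59.3780 F1488
G1 X85.9224 Y49.9277
G1 X68.4915 Y53.9939
G1 X59.0412 Y69.1947
G1 X63.1074 Y86.6256
G1 X78.3082 Y96.0759
G1 X95.7391 Y92.0097
G1 X105.1894 Y76.8089
M5
G0 X17.4833 Y30.9588
M4 S459
G1 X31.0396 Y34.4498 F1488
G1 X58.7105 Y36.8140
G1 X95.6796 Y38.3834
G1 X137.1306 Y39.4898
G1 X178.2471 Y40.4653
G1 X214.2128 Y41.6418
G1 X240.2113 Y43.3512
G1 X251.4263 Y45.9253
M5
G0 X218.8058 Y37.6952
M4 S459
G1 X218.4971 Y39.2473 F1488
G1 X217.6179 Y40.5631
G1 X216.3021 Y41.4423
G1 X214.7500 Y41.7510
G1 X213.1979 Y41.4423
G1 X211.8821 Y40.5631
G1 X211.0029 Y39.2473
G1 X210.6942 Y37.6952
G1 X211.0029 Y36.1431
G1 X211.8821 Y34.8273
G1 X213.1979 Y33.9481
G1 X214.7500 Y33.6394
G1 X216.3021 Y33.9481
G1 X217.6179 Y34.8273
G1 X218.4971 Y36.1431
G1 X218.8058 Y37.6952
M5
G0 X0.0000 Y0.0000

Since the viewBox matches the mm dimensions, user units are millimetres directly. The only transform is the Y-flip y_m = 98.4048 − y_svg.

Shape 1 is a rectangle drawn with `<polygon>`. Its stroke #ff0000 means score at S459, F1488. After flipping Y the toolpath is (58.6119,49.6673) → (201.0518,49.6673) → (201.0518,19.3336) → (58.6119,19.3336) → (58.6119,49.6673), returning to the start.

Shape 2 is a rectangle drawn with `<polygon>`. Its stroke #ff0000 means score at S459, F1488. After flipping Y the toolpath is (158.3135,78.7566) → (186.9882,78.7566) → (186.9882,44.7370) → (158.3135,44.7370) → (158.3135,78.7566), returning to the start.

Shape 3 is a regular polygon drawn with `<polygon>`. Its stroke #ff0000 means score at S459, F1488. After flipping Y the toolpath is (138.3546,6.9711) → (119.9328,32.4430) → (128.3616,62.7272) → (157.2941,75.0191) → (184.9434,60.0627) → (190.4891,29.1204) → (169.7551,5.4924) → (138.3546,6.9711), returning to the start.

Shape 4 is a regular polygon drawn with `<polygon>`. Its stroke #ff0000 means score at S459, F1488. After flipping Y the toolpath is (105.1894,76.8089) → (101.1232,59.3780) → (85.9224,49.9277) → (68.4915,53.9939) → (59.0412,69.1947) → (63.1074,86.6256) → (78.3082,96.0759) → (95.7391,92.0097) → (105.1894,76.8089), returning to the start.

Shape 5 is a cubic bezier drawn with `<path>`. Its stroke #ff0000 means score at S459, F1488. After flipping Y the toolpath is (17.4833,30.9588) → (31.0396,34.4498) → (58.7105,36.8140) → (95.6796,38.3834) → (137.1306,39.4898) → (178.2471,40.4653) → (214.2128,41.6418) → (240.2113,43.3512) → (251.4263,45.9253).

Shape 6 is a circle drawn with `<circle>`. Its stroke #ff0000 means score at S459, F1488. After flipping Y the toolpath is (218.8058,37.6952) → (218.4971,39.2473) → (217.6179,40.5631) → (216.3021,41.4423) → (214.7500,41.7510) → (213.1979,41.4423) → (211.8821,40.5631) → (211.0029,39.2473) → (210.6942,37.6952) → (211.0029,36.1431) → (211.8821,34.8273) → (213.1979,33.9481) → (214.7500,33.6394) → (216.3021,33.9481) → (217.6179,34.8273) → (218.4971,36.1431) → (218.8058,37.6952), returning to the start.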